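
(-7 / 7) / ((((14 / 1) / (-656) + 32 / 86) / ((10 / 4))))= -35260 / 4947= -7.13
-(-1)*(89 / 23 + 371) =8622 / 23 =374.87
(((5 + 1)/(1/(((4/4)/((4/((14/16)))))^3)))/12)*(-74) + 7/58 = -253351/950272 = -0.27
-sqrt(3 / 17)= -sqrt(51) / 17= -0.42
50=50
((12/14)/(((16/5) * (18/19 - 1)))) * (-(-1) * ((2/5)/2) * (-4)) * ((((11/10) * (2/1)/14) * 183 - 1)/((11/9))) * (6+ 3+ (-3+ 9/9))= 996759/1540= 647.25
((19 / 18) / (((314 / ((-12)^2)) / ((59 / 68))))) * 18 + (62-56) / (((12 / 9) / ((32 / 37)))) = 1130922 / 98753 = 11.45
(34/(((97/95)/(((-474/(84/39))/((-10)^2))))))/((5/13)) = -12937119/67900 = -190.53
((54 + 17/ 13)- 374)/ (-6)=1381/ 26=53.12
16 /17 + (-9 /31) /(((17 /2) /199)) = -3086 /527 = -5.86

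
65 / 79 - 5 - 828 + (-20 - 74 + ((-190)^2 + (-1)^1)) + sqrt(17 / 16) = sqrt(17) / 4 + 2778653 / 79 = 35173.85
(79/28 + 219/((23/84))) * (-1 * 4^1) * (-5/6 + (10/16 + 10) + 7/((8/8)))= -208312715/3864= -53911.16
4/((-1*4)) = -1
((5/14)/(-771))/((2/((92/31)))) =-115/167307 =-0.00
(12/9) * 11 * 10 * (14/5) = 1232/3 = 410.67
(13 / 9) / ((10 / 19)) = 247 / 90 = 2.74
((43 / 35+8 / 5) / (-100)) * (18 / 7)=-891 / 12250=-0.07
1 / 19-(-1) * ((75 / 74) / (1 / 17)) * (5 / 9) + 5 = 61687 / 4218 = 14.62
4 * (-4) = -16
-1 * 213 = -213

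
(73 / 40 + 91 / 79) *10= 9407 / 316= 29.77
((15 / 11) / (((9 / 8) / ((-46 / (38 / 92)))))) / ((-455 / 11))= 16928 / 5187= 3.26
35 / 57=0.61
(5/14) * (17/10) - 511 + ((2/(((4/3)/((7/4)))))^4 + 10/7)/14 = -203473449/401408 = -506.90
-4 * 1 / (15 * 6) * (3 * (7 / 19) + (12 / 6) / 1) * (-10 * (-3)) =-236 / 57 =-4.14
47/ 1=47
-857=-857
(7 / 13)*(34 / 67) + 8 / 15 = 10538 / 13065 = 0.81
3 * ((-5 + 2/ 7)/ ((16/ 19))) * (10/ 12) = -3135/ 224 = -14.00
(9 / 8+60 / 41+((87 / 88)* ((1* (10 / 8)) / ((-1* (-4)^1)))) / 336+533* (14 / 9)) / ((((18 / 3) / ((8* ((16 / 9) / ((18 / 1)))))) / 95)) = 4597667740255 / 441878976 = 10404.81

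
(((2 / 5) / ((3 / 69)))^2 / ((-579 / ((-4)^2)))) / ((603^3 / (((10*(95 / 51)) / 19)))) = -67712 / 6474417127083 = -0.00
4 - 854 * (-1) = 858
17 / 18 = 0.94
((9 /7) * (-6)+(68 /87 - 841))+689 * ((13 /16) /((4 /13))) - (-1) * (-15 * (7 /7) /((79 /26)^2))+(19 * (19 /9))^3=65504.65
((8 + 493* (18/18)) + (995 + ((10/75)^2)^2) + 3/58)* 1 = 1496.05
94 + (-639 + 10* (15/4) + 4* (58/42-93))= -36707/42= -873.98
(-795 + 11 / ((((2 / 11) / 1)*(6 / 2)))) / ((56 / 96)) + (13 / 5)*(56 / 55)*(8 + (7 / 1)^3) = -768254 / 1925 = -399.09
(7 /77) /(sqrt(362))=sqrt(362) /3982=0.00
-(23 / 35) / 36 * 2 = -23 / 630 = -0.04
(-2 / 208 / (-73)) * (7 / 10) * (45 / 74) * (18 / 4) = 567 / 2247232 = 0.00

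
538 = 538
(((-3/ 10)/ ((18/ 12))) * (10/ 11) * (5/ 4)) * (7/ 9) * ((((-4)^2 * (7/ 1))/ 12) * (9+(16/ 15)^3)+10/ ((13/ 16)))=-49586054/ 2606175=-19.03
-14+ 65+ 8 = 59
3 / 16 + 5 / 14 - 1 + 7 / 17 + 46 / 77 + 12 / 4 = 10633 / 2992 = 3.55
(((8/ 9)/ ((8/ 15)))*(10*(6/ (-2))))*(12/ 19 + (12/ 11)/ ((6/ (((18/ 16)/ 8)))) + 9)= -1614675/ 3344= -482.86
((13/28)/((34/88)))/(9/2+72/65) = 18590/86751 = 0.21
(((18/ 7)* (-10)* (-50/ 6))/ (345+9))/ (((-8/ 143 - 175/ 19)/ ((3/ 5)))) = -407550/ 10398101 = -0.04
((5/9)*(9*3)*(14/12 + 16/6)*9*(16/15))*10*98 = 540960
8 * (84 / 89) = 672 / 89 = 7.55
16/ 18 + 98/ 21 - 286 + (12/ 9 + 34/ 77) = -193118/ 693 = -278.67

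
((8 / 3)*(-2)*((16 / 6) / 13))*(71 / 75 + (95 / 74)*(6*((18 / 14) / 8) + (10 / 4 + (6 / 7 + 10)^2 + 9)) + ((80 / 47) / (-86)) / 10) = -5919104994224 / 32152240575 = -184.10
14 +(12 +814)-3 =837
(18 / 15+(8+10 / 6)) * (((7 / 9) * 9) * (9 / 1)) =3423 / 5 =684.60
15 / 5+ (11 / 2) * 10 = 58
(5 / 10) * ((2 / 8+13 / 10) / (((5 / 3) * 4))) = 0.12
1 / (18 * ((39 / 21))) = 0.03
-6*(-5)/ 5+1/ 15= 91/ 15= 6.07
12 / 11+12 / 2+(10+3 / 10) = 1913 / 110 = 17.39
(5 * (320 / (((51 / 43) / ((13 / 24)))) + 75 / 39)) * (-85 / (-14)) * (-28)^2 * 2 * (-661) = -4658716700.85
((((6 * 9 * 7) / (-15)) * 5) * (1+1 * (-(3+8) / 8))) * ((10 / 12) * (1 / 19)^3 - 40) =-103707765 / 54872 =-1889.99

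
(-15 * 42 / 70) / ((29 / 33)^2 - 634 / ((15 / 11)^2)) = 0.03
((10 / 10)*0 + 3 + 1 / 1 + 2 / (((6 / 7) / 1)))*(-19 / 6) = -361 / 18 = -20.06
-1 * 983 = -983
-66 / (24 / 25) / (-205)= 55 / 164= 0.34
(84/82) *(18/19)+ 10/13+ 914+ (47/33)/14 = 4284923521/4678674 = 915.84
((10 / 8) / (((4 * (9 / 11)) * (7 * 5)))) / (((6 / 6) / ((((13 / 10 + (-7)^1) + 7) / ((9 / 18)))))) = 143 / 5040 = 0.03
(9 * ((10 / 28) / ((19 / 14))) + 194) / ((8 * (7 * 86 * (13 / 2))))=41 / 6536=0.01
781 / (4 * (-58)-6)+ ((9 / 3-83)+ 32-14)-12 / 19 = -298059 / 4522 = -65.91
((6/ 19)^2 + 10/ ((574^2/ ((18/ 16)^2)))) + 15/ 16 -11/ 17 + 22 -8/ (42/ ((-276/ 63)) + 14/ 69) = 278220047280573/ 11970205735040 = 23.24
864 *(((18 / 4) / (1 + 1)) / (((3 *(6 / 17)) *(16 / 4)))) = 459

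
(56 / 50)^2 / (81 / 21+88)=0.01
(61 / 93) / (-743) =-0.00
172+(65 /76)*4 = 3333 /19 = 175.42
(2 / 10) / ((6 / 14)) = 7 / 15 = 0.47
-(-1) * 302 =302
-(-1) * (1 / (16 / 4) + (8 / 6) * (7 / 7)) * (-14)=-133 / 6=-22.17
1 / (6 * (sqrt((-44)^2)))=1 / 264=0.00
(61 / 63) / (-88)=-0.01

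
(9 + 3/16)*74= 679.88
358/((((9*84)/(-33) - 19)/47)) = -185086/461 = -401.49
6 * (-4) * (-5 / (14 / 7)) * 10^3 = 60000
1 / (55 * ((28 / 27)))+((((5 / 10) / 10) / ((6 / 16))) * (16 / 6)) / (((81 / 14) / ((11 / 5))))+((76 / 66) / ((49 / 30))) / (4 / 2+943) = 42214223 / 275051700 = 0.15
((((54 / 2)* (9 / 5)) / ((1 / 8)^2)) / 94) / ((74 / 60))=46656 / 1739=26.83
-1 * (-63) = 63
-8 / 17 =-0.47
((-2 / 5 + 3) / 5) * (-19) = -247 / 25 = -9.88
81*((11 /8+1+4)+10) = 10611 /8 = 1326.38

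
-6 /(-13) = 6 /13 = 0.46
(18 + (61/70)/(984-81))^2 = 1294682141281/3995504100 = 324.03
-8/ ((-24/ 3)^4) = -1/ 512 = -0.00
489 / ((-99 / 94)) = -15322 / 33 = -464.30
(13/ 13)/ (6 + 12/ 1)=1/ 18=0.06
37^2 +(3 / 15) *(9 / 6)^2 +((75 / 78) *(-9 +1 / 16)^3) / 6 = 308438657 / 245760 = 1255.04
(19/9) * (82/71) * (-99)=-17138/71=-241.38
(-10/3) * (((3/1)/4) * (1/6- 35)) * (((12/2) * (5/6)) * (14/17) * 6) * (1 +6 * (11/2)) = 73150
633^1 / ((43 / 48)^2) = 1458432 / 1849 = 788.77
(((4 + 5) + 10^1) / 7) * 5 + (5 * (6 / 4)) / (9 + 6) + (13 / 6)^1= 341 / 21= 16.24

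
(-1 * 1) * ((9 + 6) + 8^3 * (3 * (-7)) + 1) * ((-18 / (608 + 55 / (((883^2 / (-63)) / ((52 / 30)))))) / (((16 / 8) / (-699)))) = 26330166142632 / 237022453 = 111087.22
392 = 392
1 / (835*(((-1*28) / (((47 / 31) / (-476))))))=47 / 344995280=0.00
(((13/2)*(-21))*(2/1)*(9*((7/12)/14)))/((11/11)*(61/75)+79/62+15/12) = -1904175/62078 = -30.67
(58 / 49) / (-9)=-58 / 441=-0.13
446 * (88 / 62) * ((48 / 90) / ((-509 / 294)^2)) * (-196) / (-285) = 295519228928 / 3814967725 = 77.46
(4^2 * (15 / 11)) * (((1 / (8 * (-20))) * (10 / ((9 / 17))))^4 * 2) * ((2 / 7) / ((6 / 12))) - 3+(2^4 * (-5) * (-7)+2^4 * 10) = 61820364101 / 86220288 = 717.00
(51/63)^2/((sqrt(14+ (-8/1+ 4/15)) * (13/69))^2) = 2293215/778414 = 2.95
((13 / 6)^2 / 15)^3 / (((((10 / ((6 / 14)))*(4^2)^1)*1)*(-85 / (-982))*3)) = 2369963219 / 7495286400000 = 0.00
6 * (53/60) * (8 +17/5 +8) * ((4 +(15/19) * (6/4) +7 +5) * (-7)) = -23499511/1900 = -12368.16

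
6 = 6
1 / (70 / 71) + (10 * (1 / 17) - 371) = -439583 / 1190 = -369.40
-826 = -826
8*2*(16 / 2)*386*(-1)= -49408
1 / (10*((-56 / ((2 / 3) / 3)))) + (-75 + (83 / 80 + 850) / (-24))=-4453759 / 40320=-110.46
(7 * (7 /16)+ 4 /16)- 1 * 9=-91 /16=-5.69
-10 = -10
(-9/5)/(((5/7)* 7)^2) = -9/125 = -0.07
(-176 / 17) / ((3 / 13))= -2288 / 51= -44.86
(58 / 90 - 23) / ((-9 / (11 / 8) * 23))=5533 / 37260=0.15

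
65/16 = 4.06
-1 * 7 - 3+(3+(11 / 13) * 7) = -14 / 13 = -1.08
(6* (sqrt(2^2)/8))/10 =0.15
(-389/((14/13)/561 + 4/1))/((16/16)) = -2836977/29186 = -97.20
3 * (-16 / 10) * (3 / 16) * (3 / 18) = -3 / 20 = -0.15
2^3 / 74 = 4 / 37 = 0.11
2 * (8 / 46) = 8 / 23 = 0.35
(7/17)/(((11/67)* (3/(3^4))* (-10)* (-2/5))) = 12663/748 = 16.93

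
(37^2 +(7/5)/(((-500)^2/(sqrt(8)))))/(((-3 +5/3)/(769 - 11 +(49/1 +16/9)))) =-9964951/12 - 50953* sqrt(2)/7500000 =-830412.59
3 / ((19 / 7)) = 21 / 19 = 1.11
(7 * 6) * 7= 294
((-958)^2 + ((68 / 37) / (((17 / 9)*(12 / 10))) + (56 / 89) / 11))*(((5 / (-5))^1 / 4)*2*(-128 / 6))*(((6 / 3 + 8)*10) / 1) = 35460476601600 / 36223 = 978949192.55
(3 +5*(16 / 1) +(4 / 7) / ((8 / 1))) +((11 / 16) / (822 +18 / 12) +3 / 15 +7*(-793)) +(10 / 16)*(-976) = -2802804923 / 461160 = -6077.73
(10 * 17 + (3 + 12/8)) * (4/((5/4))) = 2792/5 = 558.40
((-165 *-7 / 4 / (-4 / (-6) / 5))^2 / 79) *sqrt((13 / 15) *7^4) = 980508375 *sqrt(195) / 5056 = 2708080.36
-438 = -438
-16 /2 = -8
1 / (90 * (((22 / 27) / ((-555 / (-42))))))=111 / 616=0.18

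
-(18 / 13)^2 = -324 / 169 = -1.92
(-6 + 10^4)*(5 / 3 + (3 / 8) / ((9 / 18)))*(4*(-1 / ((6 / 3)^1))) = -144913 / 3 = -48304.33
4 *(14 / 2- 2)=20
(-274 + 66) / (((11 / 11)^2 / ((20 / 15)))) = -832 / 3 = -277.33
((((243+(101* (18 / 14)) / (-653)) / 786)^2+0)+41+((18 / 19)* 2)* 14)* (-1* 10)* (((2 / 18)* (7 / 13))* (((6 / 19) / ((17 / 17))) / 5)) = -1842743825099708 / 721171910683497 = -2.56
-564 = -564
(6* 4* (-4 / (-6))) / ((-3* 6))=-8 / 9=-0.89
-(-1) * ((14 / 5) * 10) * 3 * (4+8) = 1008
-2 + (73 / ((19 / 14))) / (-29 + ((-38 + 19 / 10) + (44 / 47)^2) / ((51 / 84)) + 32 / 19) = -800739248 / 304421709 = -2.63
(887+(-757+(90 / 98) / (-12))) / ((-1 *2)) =-64.96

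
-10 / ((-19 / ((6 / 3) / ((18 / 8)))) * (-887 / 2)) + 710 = 107690510 / 151677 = 710.00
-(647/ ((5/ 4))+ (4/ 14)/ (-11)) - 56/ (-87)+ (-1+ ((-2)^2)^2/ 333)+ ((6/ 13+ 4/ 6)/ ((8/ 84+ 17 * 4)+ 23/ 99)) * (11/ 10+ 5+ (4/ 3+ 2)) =-1184884167552863/ 2288629378035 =-517.73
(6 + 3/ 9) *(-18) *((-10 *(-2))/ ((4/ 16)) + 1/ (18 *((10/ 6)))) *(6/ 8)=-136857/ 20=-6842.85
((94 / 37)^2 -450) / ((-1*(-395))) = -607214 / 540755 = -1.12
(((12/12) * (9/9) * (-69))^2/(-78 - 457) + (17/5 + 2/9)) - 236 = -1161748/4815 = -241.28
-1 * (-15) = 15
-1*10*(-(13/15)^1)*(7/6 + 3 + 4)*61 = 38857/9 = 4317.44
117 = 117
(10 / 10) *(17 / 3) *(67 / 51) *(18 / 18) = 67 / 9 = 7.44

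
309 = 309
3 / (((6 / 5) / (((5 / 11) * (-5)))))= -125 / 22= -5.68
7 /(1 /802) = 5614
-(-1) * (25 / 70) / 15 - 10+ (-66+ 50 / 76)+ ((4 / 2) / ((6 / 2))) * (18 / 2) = -27658 / 399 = -69.32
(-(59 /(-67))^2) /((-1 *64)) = 3481 /287296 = 0.01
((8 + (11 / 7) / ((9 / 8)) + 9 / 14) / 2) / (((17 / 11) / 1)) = 13915 / 4284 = 3.25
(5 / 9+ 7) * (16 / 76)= 272 / 171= 1.59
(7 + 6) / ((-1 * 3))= -13 / 3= -4.33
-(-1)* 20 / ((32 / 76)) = 95 / 2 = 47.50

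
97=97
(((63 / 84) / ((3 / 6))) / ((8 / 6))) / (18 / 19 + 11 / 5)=855 / 2392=0.36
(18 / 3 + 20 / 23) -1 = 135 / 23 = 5.87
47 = 47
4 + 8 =12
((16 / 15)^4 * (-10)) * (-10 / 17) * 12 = 1048576 / 11475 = 91.38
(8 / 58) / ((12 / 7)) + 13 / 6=391 / 174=2.25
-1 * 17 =-17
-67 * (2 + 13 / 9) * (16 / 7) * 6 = -66464 / 21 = -3164.95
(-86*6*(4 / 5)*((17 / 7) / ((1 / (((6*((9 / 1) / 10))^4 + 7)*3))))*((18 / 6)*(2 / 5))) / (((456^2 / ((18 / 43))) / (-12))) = 2951274528 / 39484375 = 74.75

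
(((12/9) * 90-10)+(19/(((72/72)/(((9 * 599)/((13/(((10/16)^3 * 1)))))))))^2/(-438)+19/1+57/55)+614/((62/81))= -82888038144938643/11028180500480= -7516.02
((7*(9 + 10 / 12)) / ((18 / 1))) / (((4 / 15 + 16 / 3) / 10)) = 6.83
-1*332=-332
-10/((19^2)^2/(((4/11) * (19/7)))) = -40/528143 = -0.00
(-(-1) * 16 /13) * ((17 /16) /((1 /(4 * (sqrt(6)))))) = 12.81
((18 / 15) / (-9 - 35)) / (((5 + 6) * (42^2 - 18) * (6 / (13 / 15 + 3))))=-29 / 31689900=-0.00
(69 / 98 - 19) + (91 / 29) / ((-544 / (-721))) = -10928245 / 773024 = -14.14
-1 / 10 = -0.10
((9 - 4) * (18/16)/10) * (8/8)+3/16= 3/4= 0.75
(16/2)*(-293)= -2344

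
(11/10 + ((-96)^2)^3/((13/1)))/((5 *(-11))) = -7827577897103/7150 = -1094766139.45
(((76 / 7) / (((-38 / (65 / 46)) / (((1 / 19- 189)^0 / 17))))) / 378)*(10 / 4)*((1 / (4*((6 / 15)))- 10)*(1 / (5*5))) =325 / 5517792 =0.00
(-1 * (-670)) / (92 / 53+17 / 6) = 213060 / 1453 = 146.63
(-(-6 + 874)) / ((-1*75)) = 868 / 75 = 11.57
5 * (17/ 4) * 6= 127.50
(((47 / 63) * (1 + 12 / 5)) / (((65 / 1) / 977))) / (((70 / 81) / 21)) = 21076821 / 22750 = 926.45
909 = 909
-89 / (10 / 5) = -44.50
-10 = -10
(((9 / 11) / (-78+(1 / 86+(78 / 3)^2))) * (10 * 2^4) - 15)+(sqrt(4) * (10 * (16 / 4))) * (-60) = -907937715 / 188573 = -4814.78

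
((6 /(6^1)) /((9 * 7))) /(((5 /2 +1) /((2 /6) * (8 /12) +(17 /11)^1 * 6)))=1880 /43659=0.04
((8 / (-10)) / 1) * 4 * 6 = -96 / 5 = -19.20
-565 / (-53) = 565 / 53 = 10.66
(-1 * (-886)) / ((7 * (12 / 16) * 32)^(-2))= 25006464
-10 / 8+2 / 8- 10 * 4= -41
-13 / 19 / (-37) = 0.02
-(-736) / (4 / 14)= 2576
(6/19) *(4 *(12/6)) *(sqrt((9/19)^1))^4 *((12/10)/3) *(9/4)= 17496/34295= 0.51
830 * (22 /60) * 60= 18260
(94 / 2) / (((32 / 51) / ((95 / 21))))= 75905 / 224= 338.86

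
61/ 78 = 0.78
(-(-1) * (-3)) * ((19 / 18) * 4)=-38 / 3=-12.67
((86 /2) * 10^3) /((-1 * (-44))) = 10750 /11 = 977.27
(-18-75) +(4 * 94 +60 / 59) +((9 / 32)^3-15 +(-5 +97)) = 698001411 / 1933312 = 361.04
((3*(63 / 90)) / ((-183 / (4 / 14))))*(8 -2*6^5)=15544 / 305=50.96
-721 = -721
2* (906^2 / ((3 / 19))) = 10397256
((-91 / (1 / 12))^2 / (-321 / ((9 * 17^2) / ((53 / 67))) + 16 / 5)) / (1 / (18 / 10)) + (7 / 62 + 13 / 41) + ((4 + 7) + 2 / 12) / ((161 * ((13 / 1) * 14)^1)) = 10715999116800705551 / 15488478645276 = 691869.06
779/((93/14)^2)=152684/8649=17.65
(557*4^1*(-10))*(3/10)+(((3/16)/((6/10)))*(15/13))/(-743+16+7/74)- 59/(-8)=-18675402827/2797132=-6676.63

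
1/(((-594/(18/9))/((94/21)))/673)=-63262/6237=-10.14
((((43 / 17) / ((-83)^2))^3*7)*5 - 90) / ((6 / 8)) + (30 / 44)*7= -12215592503177345125 / 106013031587885202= -115.23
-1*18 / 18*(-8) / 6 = 4 / 3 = 1.33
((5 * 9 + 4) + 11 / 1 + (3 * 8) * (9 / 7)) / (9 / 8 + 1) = 5088 / 119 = 42.76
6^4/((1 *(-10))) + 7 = -613/5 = -122.60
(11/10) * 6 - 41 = -172/5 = -34.40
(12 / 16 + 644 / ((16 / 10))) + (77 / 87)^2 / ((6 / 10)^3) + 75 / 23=7711155337 / 18801396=410.14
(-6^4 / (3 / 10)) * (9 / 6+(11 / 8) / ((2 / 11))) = -39150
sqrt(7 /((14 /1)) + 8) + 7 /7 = 3.92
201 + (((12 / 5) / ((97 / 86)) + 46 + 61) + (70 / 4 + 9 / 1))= 326529 / 970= 336.63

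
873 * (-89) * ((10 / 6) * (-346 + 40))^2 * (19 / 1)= -383970804300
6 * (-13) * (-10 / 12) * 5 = 325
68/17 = 4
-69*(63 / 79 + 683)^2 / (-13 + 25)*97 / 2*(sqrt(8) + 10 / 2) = -4069009907750 / 6241 -1627603963100*sqrt(2) / 6241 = -1020796267.67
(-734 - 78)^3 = -535387328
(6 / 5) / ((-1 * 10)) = -3 / 25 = -0.12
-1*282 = -282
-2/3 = -0.67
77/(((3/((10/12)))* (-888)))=-385/15984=-0.02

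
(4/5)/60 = 0.01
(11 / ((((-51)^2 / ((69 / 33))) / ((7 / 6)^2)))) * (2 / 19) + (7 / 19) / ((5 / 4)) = 1316539 / 4447710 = 0.30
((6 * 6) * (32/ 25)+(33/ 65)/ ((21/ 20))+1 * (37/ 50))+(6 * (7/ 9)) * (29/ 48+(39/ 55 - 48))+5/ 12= -306578579/ 1801800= -170.15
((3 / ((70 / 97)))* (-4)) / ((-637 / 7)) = 582 / 3185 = 0.18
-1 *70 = -70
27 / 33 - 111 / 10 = -1131 / 110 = -10.28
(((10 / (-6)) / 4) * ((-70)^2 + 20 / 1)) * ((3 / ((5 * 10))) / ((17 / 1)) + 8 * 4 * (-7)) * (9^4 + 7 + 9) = 51341883829 / 17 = 3020110813.47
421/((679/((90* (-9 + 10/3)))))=-214710/679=-316.22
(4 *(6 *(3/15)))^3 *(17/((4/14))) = 822528/125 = 6580.22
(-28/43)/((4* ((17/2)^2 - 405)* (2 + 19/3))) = 84/1430825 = 0.00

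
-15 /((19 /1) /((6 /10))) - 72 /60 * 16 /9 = -2.61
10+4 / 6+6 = 50 / 3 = 16.67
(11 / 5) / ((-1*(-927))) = 11 / 4635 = 0.00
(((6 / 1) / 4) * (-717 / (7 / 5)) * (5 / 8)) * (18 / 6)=-161325 / 112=-1440.40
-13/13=-1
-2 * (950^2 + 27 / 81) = -5415002 / 3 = -1805000.67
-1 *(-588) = 588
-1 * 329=-329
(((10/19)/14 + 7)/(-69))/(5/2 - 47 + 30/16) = 2496/1043119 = 0.00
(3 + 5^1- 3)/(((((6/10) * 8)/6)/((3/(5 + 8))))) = 75/52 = 1.44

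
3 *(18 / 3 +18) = 72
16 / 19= 0.84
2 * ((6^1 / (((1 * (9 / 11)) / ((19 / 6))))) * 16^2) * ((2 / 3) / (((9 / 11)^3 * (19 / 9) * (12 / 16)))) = 9140.30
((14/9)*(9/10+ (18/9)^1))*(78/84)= 377/90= 4.19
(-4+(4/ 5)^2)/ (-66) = 14/ 275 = 0.05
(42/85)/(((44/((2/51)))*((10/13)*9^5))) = 0.00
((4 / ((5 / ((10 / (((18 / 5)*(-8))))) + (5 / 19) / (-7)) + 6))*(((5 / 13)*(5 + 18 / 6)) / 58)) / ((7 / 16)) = -121600 / 2115347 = -0.06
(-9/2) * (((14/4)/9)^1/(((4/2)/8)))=-7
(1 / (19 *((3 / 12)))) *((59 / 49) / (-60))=-59 / 13965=-0.00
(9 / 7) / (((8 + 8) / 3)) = 27 / 112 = 0.24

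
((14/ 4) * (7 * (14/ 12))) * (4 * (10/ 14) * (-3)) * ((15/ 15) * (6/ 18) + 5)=-1306.67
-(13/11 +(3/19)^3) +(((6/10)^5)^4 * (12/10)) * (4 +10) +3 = 65292998975605127491/35976886749267578125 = 1.81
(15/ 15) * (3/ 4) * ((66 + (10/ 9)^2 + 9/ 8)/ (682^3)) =4027/ 24915762432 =0.00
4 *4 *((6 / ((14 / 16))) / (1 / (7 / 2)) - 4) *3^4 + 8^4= 30016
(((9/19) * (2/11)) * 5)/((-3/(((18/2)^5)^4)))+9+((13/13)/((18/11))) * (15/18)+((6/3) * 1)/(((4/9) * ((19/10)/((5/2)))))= -39390836087344448966947/22572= -1745119443883769668.92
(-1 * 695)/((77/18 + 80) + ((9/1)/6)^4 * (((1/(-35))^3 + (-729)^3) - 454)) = 2145465000/6054590023229927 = 0.00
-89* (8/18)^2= -1424/81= -17.58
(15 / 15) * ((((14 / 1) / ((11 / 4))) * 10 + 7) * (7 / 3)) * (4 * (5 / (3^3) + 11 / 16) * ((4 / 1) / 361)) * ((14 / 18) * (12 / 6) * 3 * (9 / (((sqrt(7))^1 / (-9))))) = -746.68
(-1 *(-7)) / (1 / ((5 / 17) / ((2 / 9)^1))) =315 / 34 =9.26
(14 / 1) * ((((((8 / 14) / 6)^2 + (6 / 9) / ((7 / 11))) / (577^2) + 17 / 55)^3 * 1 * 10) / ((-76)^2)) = 15550014206638092166678671607 / 21724903933936955155767612179700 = 0.00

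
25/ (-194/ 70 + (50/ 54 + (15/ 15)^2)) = -23625/ 799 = -29.57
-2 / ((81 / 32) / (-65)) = 4160 / 81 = 51.36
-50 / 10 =-5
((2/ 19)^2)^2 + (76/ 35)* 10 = 19808904/ 912247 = 21.71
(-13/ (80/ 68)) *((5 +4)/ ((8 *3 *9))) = -221/ 480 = -0.46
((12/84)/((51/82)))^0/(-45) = -1/45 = -0.02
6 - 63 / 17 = 39 / 17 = 2.29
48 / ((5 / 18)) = 864 / 5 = 172.80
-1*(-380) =380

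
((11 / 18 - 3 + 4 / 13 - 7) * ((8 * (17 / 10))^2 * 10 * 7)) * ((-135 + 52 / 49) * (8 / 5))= 20636172160 / 819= 25196791.40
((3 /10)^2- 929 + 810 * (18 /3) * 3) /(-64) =-1365109 /6400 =-213.30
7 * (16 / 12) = 28 / 3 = 9.33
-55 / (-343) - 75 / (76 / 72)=-462005 / 6517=-70.89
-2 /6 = -1 /3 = -0.33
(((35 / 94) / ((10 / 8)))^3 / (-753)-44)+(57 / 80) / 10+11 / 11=-42.93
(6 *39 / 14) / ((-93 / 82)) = -3198 / 217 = -14.74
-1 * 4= -4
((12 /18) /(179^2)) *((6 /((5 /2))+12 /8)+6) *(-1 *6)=-198 /160205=-0.00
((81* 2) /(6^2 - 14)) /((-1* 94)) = -81 /1034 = -0.08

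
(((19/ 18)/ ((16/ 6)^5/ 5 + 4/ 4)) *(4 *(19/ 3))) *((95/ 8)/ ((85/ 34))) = 308655/ 67966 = 4.54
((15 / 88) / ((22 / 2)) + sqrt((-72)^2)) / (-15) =-4.80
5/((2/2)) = 5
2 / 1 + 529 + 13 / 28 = 14881 / 28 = 531.46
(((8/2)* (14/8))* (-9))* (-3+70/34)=1008/17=59.29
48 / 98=24 / 49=0.49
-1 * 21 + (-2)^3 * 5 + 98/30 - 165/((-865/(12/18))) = -149488/2595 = -57.61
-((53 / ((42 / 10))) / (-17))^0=-1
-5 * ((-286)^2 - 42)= -408770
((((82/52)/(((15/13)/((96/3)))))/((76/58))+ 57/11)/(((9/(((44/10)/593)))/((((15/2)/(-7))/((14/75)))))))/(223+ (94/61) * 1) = -36867485/45371285106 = -0.00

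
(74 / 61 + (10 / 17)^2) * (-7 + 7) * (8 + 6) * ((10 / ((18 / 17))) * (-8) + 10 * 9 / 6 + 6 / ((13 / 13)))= 0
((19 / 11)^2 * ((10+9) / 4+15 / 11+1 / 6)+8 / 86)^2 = 167248392327025 / 471688745616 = 354.57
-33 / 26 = -1.27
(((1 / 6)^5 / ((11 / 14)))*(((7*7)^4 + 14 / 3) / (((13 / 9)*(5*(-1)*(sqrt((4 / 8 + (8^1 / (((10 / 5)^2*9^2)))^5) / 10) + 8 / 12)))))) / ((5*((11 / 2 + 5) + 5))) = -248155981152219 / 87098490489725 + 12607629993*sqrt(697356893) / 348393961958900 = -1.89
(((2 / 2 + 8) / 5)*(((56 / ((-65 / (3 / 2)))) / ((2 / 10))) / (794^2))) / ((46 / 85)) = -3213 / 94250182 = -0.00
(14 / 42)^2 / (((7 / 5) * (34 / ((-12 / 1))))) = -10 / 357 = -0.03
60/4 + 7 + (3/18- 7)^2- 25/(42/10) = 15811/252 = 62.74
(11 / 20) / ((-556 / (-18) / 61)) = 6039 / 5560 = 1.09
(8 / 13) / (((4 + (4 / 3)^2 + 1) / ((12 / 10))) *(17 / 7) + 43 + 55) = 3024 / 548977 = 0.01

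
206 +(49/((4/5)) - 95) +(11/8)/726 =90949/528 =172.25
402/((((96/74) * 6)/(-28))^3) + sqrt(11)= -1164056593/62208 + sqrt(11)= -18709.01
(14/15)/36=7/270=0.03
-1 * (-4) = 4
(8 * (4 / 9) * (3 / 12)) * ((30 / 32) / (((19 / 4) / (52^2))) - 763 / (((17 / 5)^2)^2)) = 6702738520 / 14282091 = 469.31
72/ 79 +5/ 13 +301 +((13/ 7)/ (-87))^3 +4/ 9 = 70225164126311/ 231964925283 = 302.74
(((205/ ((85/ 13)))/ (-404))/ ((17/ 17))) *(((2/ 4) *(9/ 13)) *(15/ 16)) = -5535/ 219776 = -0.03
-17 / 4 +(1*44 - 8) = 127 / 4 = 31.75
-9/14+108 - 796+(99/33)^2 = -9515/14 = -679.64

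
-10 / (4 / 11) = -27.50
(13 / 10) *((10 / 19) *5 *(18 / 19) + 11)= 63323 / 3610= 17.54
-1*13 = -13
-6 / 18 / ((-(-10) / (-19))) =19 / 30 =0.63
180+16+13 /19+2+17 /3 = 11648 /57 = 204.35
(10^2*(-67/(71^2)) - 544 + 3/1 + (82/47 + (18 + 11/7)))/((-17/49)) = 6048660212/4027759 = 1501.74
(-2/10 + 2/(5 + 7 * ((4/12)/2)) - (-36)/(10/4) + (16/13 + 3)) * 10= 90212/481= 187.55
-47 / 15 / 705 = -1 / 225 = -0.00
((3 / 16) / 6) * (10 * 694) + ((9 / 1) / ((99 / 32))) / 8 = 19117 / 88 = 217.24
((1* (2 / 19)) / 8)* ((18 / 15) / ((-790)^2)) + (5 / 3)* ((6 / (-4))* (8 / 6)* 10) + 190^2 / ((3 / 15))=64198670600009 / 355737000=180466.67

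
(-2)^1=-2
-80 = -80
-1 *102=-102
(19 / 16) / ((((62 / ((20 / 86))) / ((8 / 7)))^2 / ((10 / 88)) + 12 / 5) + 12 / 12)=2375 / 957749971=0.00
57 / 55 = 1.04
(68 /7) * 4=272 /7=38.86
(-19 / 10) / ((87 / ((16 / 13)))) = -152 / 5655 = -0.03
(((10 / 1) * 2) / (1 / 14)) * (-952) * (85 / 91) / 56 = -57800 / 13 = -4446.15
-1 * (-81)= 81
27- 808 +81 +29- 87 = -758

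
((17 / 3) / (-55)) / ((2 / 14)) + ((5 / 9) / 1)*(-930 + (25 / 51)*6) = -4340069 / 8415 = -515.75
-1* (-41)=41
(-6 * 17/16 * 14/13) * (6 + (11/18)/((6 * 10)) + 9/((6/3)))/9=-1350769/168480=-8.02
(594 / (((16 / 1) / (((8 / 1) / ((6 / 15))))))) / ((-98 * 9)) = -165 / 196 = -0.84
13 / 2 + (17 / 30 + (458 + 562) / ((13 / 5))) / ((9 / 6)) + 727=1164637 / 1170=995.42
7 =7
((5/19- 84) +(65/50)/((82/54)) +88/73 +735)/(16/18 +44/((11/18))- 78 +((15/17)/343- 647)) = -19497322242783/19461027014680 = -1.00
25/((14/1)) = 25/14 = 1.79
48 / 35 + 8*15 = 4248 / 35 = 121.37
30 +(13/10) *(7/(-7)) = 287/10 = 28.70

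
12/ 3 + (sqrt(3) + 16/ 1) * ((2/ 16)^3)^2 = sqrt(3)/ 262144 + 65537/ 16384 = 4.00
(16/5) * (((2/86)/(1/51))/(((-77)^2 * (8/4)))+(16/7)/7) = 1332376/1274735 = 1.05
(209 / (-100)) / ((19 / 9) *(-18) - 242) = 209 / 28000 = 0.01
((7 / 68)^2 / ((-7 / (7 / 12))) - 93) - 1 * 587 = -680.00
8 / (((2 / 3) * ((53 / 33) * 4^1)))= 99 / 53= 1.87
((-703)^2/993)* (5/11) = 2471045/10923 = 226.22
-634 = -634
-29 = -29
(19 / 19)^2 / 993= 1 / 993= 0.00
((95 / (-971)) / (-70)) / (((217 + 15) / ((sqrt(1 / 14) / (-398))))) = -19 * sqrt(14) / 17573018176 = -0.00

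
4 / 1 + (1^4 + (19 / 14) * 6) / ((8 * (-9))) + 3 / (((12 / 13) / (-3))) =-1481 / 252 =-5.88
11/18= 0.61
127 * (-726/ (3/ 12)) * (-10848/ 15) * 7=1867053619.20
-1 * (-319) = 319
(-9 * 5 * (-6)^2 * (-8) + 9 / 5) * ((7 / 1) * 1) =453663 / 5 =90732.60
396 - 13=383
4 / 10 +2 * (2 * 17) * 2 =682 / 5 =136.40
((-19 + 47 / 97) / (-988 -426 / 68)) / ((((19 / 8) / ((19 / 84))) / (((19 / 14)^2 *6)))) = 0.02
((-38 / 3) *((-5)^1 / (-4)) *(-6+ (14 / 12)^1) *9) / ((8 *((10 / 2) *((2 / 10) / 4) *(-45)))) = -551 / 72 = -7.65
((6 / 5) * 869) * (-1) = -5214 / 5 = -1042.80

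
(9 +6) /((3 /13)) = 65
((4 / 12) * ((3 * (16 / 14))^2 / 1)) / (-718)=-0.01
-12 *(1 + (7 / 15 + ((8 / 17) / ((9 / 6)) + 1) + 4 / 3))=-4196 / 85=-49.36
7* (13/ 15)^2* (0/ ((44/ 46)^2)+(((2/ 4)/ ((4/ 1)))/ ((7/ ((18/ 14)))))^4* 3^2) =1108809/ 84330803200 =0.00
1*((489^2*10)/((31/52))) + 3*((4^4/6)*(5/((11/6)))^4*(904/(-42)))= 3858641.43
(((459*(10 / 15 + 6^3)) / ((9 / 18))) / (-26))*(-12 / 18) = 5100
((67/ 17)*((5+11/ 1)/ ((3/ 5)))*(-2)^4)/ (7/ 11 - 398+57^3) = 58960/ 6479397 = 0.01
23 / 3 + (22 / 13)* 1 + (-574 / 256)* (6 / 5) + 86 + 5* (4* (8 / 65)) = 1187221 / 12480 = 95.13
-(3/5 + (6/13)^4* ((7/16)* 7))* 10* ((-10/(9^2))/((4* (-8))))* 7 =-153895/771147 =-0.20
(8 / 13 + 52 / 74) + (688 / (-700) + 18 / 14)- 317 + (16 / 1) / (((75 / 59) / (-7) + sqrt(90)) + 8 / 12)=-3659175633278248 / 11599288821575 + 73685808 * sqrt(10) / 137799689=-313.77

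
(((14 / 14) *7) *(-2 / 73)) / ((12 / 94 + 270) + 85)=-658 / 1218443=-0.00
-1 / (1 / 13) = -13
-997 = -997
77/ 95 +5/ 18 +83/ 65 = 52579/ 22230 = 2.37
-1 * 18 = -18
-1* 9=-9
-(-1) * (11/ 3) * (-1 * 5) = -55/ 3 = -18.33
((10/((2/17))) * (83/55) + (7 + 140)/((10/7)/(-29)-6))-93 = 148213/13508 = 10.97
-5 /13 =-0.38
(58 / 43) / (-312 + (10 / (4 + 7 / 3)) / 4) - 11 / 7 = -5616221 / 3564141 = -1.58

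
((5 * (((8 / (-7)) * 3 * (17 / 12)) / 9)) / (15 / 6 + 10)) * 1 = -68 / 315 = -0.22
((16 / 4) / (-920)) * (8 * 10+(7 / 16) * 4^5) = -264 / 115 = -2.30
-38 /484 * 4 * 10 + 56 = 6396 /121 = 52.86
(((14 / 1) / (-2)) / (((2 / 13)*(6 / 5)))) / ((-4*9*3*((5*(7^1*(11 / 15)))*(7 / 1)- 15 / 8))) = 0.00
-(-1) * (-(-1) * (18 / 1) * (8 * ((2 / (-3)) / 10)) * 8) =-384 / 5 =-76.80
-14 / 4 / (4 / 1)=-7 / 8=-0.88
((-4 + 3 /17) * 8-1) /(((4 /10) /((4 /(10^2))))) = -537 /170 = -3.16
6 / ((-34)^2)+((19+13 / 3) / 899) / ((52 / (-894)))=-2979209 / 6755086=-0.44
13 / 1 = 13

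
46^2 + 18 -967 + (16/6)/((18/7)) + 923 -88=54082/27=2003.04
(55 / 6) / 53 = 55 / 318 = 0.17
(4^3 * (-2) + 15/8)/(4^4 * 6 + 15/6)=-1009/12308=-0.08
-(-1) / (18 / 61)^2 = 3721 / 324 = 11.48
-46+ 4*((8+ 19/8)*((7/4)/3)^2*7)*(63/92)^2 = 95821/270848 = 0.35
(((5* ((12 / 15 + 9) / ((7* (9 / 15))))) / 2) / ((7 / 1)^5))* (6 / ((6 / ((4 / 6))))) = 5 / 21609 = 0.00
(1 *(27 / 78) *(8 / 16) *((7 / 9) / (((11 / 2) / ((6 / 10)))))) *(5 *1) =21 / 286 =0.07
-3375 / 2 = -1687.50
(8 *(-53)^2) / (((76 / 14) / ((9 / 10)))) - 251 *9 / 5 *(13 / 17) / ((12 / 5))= 23137557 / 6460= 3581.67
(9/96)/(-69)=-1/736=-0.00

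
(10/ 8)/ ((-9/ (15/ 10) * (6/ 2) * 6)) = -5/ 432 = -0.01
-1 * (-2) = 2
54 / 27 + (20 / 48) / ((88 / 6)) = 357 / 176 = 2.03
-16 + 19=3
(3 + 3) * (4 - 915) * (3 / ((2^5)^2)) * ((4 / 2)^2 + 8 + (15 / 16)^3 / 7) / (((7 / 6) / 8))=-1330.62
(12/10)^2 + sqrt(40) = 36/25 + 2 * sqrt(10) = 7.76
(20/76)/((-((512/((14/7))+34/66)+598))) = -165/535781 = -0.00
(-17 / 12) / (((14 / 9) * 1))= -51 / 56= -0.91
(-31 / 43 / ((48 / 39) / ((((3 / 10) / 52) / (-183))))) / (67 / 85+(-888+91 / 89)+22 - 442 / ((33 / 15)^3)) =-62427893 / 3061817811564288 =-0.00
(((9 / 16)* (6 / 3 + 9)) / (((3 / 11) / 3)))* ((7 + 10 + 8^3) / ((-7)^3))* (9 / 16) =-5184729 / 87808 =-59.05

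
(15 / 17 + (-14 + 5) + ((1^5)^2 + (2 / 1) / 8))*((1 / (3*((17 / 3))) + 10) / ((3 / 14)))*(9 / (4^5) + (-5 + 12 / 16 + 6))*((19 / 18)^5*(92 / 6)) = -6370566817199347 / 559191195648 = -11392.47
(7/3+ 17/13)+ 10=13.64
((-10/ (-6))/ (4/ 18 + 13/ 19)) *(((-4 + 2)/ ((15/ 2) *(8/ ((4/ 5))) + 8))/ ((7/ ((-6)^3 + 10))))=1.30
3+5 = 8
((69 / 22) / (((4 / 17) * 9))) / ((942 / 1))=391 / 248688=0.00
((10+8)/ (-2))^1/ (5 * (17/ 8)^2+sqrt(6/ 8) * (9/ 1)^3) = 832320/ 1630498727 -13436928 * sqrt(3)/ 1630498727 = -0.01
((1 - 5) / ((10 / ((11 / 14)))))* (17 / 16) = -187 / 560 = -0.33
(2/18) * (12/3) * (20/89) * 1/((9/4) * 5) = 64/7209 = 0.01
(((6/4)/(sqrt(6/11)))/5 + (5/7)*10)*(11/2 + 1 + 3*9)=67*sqrt(66)/40 + 1675/7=252.89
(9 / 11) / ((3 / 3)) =9 / 11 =0.82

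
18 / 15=6 / 5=1.20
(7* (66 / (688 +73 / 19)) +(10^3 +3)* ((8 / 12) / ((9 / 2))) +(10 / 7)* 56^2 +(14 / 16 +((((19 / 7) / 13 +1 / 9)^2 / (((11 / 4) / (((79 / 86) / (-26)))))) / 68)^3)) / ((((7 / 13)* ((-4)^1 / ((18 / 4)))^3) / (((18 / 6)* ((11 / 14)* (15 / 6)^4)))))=-1907327401733153374042018443379038768729125 / 1691931361693783897583805558670884864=-1127307.79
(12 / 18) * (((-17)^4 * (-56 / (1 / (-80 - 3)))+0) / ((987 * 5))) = 110915888 / 2115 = 52442.50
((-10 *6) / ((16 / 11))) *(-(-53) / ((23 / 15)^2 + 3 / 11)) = -21643875 / 25976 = -833.23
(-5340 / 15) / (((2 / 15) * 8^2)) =-1335 / 32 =-41.72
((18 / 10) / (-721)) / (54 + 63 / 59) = -0.00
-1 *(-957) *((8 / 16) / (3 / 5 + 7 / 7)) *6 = 14355 / 8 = 1794.38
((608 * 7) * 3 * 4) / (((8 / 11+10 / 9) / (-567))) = -15751783.38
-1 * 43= -43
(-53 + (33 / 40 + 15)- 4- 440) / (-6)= 19247 / 240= 80.20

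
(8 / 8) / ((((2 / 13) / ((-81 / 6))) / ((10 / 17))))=-1755 / 34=-51.62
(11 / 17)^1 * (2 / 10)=11 / 85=0.13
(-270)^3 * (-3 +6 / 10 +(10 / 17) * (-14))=3558686400 / 17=209334494.12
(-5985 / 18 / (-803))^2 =442225 / 2579236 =0.17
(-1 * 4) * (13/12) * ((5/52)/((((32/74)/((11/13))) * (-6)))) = 2035/14976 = 0.14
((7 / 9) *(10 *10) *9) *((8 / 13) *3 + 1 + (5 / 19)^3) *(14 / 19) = 2502998400 / 1694173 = 1477.42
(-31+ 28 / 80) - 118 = -2973 / 20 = -148.65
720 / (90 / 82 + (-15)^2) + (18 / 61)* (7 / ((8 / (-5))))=47587 / 25132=1.89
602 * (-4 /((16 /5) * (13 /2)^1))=-1505 /13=-115.77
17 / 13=1.31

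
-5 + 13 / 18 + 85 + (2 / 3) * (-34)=1045 / 18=58.06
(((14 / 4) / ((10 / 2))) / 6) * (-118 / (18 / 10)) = -413 / 54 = -7.65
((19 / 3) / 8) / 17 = 19 / 408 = 0.05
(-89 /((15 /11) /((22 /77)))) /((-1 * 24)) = 0.78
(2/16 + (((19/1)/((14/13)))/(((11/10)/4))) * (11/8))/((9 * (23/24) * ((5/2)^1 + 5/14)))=1649/460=3.58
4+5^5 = 3129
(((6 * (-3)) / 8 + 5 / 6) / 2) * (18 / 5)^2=-459 / 50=-9.18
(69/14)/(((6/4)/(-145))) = -3335/7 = -476.43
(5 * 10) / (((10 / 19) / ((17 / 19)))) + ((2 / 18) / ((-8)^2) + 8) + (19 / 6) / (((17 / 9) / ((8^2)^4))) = 275415688529 / 9792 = 28126602.18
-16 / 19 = -0.84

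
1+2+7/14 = 7/2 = 3.50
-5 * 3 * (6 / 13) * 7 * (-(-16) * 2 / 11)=-140.98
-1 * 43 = -43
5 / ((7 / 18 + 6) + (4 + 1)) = 0.44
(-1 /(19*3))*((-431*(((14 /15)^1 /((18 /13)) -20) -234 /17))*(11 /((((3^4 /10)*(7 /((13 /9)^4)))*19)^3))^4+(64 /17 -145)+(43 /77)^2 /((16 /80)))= 906877452406751736626215670723236312759392752757000861645516591689693264395837226140554916974924644 /370085135349868953808611462056616320402665036681494610315770783198044908941845319525699644563491471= 2.45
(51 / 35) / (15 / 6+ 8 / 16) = 17 / 35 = 0.49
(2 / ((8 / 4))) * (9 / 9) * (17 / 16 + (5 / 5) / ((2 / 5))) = 57 / 16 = 3.56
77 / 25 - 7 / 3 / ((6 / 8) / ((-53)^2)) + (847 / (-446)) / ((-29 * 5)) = -25423122823 / 2910150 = -8736.02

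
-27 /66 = -9 /22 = -0.41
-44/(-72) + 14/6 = 53/18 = 2.94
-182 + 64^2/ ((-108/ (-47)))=43214/ 27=1600.52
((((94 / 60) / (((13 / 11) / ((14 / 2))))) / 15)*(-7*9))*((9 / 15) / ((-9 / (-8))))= -101332 / 4875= -20.79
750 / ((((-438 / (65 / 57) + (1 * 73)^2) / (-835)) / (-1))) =40706250 / 321419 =126.65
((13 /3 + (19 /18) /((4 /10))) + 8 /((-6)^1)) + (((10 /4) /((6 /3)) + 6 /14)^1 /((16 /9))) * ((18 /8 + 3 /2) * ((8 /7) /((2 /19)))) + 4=1357043 /28224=48.08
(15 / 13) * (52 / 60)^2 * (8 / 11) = 104 / 165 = 0.63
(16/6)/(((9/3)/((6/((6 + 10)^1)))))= 1/3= 0.33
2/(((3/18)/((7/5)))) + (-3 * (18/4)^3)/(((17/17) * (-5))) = 2859/40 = 71.48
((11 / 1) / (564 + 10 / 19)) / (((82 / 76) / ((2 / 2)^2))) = 3971 / 219883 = 0.02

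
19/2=9.50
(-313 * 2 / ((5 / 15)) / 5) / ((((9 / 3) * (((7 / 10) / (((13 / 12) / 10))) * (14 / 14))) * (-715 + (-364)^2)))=-313 / 2128770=-0.00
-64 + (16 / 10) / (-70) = -64.02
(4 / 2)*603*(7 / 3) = 2814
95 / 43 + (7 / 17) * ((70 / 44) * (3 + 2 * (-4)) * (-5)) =298905 / 16082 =18.59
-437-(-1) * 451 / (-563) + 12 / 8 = -491275 / 1126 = -436.30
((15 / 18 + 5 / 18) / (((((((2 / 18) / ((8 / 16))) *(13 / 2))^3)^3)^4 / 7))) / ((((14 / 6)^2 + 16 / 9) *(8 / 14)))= 1103891577702019546180167245863859409 / 328801682370989026791006716104997866676666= 0.00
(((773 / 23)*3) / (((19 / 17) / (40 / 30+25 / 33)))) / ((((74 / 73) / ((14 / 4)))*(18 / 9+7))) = 6715051 / 92796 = 72.36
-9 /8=-1.12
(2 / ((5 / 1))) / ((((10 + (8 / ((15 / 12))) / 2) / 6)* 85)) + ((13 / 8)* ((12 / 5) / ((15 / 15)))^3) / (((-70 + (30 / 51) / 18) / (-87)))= 6990088106 / 250229375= 27.93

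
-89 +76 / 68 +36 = -882 / 17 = -51.88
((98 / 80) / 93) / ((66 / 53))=2597 / 245520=0.01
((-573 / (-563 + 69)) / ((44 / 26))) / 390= 0.00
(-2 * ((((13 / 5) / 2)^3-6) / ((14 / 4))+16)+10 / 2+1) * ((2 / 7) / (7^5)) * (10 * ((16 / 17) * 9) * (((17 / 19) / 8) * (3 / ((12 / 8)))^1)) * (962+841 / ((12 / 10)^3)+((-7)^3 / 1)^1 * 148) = 148053635193 / 391182925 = 378.48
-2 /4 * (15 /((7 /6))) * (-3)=135 /7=19.29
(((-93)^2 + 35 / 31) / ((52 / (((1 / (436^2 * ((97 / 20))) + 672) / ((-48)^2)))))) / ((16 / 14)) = 2907410263480919 / 68484489854976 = 42.45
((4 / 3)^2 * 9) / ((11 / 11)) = 16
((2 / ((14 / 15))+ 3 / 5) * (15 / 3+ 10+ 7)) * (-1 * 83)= -175296 / 35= -5008.46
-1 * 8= -8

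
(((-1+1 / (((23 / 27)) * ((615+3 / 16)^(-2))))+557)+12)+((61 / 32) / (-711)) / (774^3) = 26984608739151659107 / 60661103414976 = 444842.04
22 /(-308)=-1 /14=-0.07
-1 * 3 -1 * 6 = -9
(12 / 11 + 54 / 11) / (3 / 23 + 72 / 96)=184 / 27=6.81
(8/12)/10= 1/15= 0.07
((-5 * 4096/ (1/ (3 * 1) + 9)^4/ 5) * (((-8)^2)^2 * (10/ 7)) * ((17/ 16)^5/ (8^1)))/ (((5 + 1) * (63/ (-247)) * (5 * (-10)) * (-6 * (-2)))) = -350704679/ 602362880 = -0.58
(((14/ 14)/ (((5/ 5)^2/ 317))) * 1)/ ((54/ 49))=15533/ 54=287.65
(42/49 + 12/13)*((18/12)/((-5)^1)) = -243/455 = -0.53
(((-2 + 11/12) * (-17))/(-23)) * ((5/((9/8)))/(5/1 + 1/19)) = -20995/29808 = -0.70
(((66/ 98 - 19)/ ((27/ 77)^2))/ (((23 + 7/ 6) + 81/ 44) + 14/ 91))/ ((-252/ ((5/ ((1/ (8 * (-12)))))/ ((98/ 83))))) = -103172944160/ 11225359971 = -9.19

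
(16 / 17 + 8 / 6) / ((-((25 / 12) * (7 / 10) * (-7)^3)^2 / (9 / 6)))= -33408 / 2450040425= -0.00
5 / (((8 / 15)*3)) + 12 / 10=173 / 40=4.32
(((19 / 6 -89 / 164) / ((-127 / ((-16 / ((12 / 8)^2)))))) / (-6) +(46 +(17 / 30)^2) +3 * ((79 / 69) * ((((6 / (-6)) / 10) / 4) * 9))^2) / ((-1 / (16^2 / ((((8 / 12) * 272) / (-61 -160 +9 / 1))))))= 879704894378801 / 63215843850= 13915.89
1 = 1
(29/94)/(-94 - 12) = -29/9964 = -0.00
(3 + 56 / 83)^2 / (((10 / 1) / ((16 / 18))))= 1.20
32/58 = 16/29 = 0.55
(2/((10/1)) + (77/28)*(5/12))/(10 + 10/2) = 323/3600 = 0.09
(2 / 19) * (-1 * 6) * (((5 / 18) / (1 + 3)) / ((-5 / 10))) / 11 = 5 / 627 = 0.01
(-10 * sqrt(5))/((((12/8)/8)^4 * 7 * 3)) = -655360 * sqrt(5)/1701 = -861.51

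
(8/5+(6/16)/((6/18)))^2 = 11881/1600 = 7.43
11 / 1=11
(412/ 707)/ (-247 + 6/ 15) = -2060/ 871731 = -0.00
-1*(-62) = 62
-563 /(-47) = 563 /47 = 11.98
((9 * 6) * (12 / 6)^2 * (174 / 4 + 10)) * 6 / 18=3852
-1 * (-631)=631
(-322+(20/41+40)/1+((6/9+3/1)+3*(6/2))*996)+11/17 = 12335.13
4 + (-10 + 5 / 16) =-91 / 16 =-5.69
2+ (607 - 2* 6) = 597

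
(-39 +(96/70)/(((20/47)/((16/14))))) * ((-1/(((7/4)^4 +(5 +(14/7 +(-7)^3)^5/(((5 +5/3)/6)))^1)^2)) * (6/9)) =630063104/460811780769566818003811254018947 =0.00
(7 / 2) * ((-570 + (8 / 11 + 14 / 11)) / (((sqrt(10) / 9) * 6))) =-1491 * sqrt(10) / 5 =-942.99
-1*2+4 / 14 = -12 / 7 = -1.71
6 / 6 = 1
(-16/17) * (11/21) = -176/357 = -0.49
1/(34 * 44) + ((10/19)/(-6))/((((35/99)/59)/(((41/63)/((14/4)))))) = -2.72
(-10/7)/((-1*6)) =5/21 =0.24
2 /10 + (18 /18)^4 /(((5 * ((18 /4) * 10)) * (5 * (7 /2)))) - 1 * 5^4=-4920298 /7875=-624.80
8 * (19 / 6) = 76 / 3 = 25.33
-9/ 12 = -3/ 4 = -0.75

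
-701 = -701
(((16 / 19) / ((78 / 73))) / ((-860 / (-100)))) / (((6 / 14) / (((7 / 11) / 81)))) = 143080 / 85169799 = 0.00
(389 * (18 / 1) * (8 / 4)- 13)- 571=13420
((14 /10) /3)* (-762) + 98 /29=-51072 /145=-352.22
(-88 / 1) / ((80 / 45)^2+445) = -0.20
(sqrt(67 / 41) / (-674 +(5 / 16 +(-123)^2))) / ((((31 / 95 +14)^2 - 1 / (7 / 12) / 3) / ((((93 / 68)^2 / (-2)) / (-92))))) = 12142235 * sqrt(2747) / 144889841893014696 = 0.00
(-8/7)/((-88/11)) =1/7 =0.14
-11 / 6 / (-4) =11 / 24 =0.46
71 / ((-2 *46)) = -71 / 92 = -0.77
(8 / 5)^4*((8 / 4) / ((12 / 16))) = 32768 / 1875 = 17.48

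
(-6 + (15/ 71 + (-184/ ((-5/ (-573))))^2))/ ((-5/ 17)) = -13416899120493/ 8875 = -1511763281.18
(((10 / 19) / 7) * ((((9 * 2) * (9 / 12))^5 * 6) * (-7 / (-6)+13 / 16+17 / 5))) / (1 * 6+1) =18524438937 / 119168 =155448.10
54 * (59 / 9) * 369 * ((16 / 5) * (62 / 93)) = 1393344 / 5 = 278668.80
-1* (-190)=190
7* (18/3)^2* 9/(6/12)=4536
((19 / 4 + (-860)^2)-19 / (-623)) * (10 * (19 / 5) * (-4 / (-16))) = 35018807147 / 4984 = 7026245.41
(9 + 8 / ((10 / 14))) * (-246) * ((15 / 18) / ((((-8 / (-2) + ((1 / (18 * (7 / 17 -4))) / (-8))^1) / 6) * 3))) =-72749088 / 35153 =-2069.50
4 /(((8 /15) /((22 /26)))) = 165 /26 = 6.35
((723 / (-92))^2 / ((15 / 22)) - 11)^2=2835562991569 / 447745600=6332.98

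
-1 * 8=-8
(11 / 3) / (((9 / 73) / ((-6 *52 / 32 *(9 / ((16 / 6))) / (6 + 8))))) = -31317 / 448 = -69.90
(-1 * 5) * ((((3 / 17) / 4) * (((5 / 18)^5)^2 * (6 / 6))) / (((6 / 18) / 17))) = -48828125 / 1586874322944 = -0.00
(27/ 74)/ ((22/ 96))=648/ 407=1.59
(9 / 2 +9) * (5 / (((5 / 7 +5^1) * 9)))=1.31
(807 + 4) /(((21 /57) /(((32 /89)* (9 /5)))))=4437792 /3115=1424.65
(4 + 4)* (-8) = -64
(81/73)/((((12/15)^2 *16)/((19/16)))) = 38475/299008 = 0.13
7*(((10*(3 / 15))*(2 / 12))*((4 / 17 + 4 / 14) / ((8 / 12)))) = 31 / 17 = 1.82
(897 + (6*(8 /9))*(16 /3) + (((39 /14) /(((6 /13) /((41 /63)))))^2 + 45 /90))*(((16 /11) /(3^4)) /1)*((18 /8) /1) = 2929268665 /77014476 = 38.04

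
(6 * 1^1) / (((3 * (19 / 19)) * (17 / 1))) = 2 / 17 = 0.12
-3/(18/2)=-1/3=-0.33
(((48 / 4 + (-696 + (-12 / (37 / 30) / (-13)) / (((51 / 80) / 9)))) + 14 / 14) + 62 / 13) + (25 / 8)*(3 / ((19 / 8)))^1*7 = -7649034 / 11951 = -640.03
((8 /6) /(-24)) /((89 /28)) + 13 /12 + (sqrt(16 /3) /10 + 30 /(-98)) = 2 * sqrt(3) /15 + 119275 /156996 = 0.99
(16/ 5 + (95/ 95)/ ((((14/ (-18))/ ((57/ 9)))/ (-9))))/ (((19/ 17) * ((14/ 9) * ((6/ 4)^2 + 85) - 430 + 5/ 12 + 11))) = -96372/ 398335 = -0.24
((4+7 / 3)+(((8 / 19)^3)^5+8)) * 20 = 13055771356754651867060 / 45543381089624394897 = 286.67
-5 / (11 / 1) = -5 / 11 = -0.45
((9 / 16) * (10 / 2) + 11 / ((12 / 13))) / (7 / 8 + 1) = 707 / 90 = 7.86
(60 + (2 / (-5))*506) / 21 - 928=-98152 / 105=-934.78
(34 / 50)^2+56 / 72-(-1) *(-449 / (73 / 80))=-201540752 / 410625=-490.81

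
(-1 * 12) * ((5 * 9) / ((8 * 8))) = -8.44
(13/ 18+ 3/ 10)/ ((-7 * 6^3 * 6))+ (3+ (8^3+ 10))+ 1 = 107367097/ 204120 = 526.00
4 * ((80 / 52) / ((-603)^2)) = 80 / 4726917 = 0.00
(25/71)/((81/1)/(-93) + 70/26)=10075/52114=0.19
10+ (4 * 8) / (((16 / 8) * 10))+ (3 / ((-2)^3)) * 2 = 217 / 20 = 10.85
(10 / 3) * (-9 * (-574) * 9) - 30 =154950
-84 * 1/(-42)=2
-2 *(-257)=514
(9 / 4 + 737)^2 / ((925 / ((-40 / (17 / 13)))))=-113670037 / 6290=-18071.55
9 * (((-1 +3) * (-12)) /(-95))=2.27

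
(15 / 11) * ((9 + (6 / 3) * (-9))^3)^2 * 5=39858075 / 11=3623461.36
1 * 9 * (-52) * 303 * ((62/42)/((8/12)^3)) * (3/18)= -3296943/28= -117747.96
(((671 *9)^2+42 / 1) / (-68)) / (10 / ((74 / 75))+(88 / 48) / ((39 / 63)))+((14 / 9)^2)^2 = -115075686059227 / 2810509326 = -40944.78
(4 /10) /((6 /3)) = 1 /5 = 0.20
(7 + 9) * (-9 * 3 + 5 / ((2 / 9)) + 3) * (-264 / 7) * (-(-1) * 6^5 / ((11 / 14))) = 8957952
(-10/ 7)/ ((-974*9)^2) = -5/ 268949646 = -0.00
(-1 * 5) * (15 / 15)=-5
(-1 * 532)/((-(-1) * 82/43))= -278.98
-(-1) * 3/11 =3/11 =0.27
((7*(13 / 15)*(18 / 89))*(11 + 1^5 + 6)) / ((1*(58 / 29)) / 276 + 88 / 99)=581256 / 23585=24.65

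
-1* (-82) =82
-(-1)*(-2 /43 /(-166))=1 /3569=0.00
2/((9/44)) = 88/9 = 9.78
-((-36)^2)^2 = -1679616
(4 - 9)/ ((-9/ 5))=25/ 9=2.78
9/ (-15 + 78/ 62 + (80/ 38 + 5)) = -1.36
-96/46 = -48/23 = -2.09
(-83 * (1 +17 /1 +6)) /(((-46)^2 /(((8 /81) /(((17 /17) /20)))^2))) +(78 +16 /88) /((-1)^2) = 948208180 /12726153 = 74.51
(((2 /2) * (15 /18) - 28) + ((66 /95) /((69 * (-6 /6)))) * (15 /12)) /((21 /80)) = -2850560 /27531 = -103.54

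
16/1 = 16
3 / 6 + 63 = 127 / 2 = 63.50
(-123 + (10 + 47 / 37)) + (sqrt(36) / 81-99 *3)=-408247 / 999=-408.66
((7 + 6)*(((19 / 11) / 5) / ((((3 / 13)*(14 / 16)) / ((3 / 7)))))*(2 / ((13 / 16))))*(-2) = -126464 / 2695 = -46.93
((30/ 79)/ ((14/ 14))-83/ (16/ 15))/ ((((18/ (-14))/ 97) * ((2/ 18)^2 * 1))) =598114125/ 1264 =473191.55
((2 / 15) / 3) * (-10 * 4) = -16 / 9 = -1.78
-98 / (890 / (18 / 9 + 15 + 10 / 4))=-1911 / 890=-2.15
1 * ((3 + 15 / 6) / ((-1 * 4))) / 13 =-11 / 104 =-0.11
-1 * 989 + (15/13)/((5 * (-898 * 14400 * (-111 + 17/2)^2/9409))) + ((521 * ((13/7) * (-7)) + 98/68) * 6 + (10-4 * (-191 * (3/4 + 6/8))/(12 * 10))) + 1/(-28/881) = -2916519047976795671/70057658580000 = -41630.27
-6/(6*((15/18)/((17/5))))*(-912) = 93024/25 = 3720.96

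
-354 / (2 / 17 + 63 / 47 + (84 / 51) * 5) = -282846 / 7745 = -36.52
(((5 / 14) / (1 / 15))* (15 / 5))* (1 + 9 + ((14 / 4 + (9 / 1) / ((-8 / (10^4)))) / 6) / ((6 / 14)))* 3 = -11781825 / 56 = -210389.73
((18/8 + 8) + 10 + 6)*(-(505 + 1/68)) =-3605805/272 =-13256.64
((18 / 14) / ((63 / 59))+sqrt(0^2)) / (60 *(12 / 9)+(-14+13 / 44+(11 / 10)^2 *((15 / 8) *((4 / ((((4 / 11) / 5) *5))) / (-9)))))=311520 / 16434551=0.02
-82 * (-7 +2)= 410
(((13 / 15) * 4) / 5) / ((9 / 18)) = 104 / 75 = 1.39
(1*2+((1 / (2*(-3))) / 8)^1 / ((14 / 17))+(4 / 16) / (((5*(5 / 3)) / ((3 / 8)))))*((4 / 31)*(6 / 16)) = 8341 / 86800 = 0.10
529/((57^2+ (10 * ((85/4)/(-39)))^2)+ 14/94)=151266492/937577015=0.16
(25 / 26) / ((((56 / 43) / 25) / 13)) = 26875 / 112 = 239.96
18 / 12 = 3 / 2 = 1.50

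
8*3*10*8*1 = 1920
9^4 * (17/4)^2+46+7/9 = 17071897/144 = 118554.84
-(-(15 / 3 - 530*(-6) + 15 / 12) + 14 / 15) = 191119 / 60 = 3185.32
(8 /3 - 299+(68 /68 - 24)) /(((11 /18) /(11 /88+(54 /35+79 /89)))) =-91512471 /68530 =-1335.36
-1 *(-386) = 386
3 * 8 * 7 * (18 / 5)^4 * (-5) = -17635968 / 125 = -141087.74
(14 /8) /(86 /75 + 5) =525 /1844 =0.28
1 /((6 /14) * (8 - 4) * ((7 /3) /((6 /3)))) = 1 /2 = 0.50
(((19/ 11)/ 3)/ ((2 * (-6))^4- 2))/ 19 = 1/ 684222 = 0.00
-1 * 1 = -1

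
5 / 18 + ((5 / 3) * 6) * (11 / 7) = 2015 / 126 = 15.99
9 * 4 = 36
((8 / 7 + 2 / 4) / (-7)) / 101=-23 / 9898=-0.00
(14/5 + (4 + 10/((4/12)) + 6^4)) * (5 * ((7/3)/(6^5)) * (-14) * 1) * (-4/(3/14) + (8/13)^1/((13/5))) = 190697024/369603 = 515.95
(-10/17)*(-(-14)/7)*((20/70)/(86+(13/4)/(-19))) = -3040/776237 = -0.00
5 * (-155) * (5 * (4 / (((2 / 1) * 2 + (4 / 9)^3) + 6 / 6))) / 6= -1883250 / 3709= -507.75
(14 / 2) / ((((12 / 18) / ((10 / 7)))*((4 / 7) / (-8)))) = -210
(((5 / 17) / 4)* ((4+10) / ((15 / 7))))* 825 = 396.32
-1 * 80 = -80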